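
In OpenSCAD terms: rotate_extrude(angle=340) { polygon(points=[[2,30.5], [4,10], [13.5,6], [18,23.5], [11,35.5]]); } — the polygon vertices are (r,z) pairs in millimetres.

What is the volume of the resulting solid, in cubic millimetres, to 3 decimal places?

Volume = 18306.635 mm³

Profile (r,z), 5 vertices: (2,30.5) (4,10) (13.5,6) (18,23.5) (11,35.5)
edge 0: (2,30.5)→(4,10)  cross = 2·10 − 4·30.5 = -102.0000; (r_i+r_j)·cross = 6·-102.0000 = -612.0000
edge 1: (4,10)→(13.5,6)  cross = 4·6 − 13.5·10 = -111.0000; (r_i+r_j)·cross = 17.5·-111.0000 = -1942.5000
edge 2: (13.5,6)→(18,23.5)  cross = 13.5·23.5 − 18·6 = 209.2500; (r_i+r_j)·cross = 31.5·209.2500 = 6591.3750
edge 3: (18,23.5)→(11,35.5)  cross = 18·35.5 − 11·23.5 = 380.5000; (r_i+r_j)·cross = 29·380.5000 = 11034.5000
edge 4: (11,35.5)→(2,30.5)  cross = 11·30.5 − 2·35.5 = 264.5000; (r_i+r_j)·cross = 13·264.5000 = 3438.5000
Σcross = 641.2500 → A = |Σcross|/2 = 320.6250 mm²
Σ(r_i+r_j)·cross = 18509.8750 → first moment M = |Σ|/6 = 3084.9792
R_c = M/A = 3084.9792/320.6250 = 9.6218 mm
θ = 340° = 5.934119 rad
V = θ·R_c·A = 5.934119·9.6218·320.6250 = 18306.635 mm³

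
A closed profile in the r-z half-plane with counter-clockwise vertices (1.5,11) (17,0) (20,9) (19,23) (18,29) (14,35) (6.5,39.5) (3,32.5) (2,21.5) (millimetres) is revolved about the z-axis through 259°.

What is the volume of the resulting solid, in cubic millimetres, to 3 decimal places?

Profile (r,z), 9 vertices: (1.5,11) (17,0) (20,9) (19,23) (18,29) (14,35) (6.5,39.5) (3,32.5) (2,21.5)
edge 0: (1.5,11)→(17,0)  cross = 1.5·0 − 17·11 = -187.0000; (r_i+r_j)·cross = 18.5·-187.0000 = -3459.5000
edge 1: (17,0)→(20,9)  cross = 17·9 − 20·0 = 153.0000; (r_i+r_j)·cross = 37·153.0000 = 5661.0000
edge 2: (20,9)→(19,23)  cross = 20·23 − 19·9 = 289.0000; (r_i+r_j)·cross = 39·289.0000 = 11271.0000
edge 3: (19,23)→(18,29)  cross = 19·29 − 18·23 = 137.0000; (r_i+r_j)·cross = 37·137.0000 = 5069.0000
edge 4: (18,29)→(14,35)  cross = 18·35 − 14·29 = 224.0000; (r_i+r_j)·cross = 32·224.0000 = 7168.0000
edge 5: (14,35)→(6.5,39.5)  cross = 14·39.5 − 6.5·35 = 325.5000; (r_i+r_j)·cross = 20.5·325.5000 = 6672.7500
edge 6: (6.5,39.5)→(3,32.5)  cross = 6.5·32.5 − 3·39.5 = 92.7500; (r_i+r_j)·cross = 9.5·92.7500 = 881.1250
edge 7: (3,32.5)→(2,21.5)  cross = 3·21.5 − 2·32.5 = -0.5000; (r_i+r_j)·cross = 5·-0.5000 = -2.5000
edge 8: (2,21.5)→(1.5,11)  cross = 2·11 − 1.5·21.5 = -10.2500; (r_i+r_j)·cross = 3.5·-10.2500 = -35.8750
Σcross = 1023.5000 → A = |Σcross|/2 = 511.7500 mm²
Σ(r_i+r_j)·cross = 33225.0000 → first moment M = |Σ|/6 = 5537.5000
R_c = M/A = 5537.5000/511.7500 = 10.8207 mm
θ = 259° = 4.520403 rad
V = θ·R_c·A = 4.520403·10.8207·511.7500 = 25031.730 mm³

Volume = 25031.730 mm³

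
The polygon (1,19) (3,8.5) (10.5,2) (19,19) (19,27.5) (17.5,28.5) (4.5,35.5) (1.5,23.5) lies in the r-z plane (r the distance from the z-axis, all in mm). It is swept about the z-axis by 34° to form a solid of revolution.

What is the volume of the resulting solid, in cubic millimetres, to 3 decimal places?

Profile (r,z), 8 vertices: (1,19) (3,8.5) (10.5,2) (19,19) (19,27.5) (17.5,28.5) (4.5,35.5) (1.5,23.5)
edge 0: (1,19)→(3,8.5)  cross = 1·8.5 − 3·19 = -48.5000; (r_i+r_j)·cross = 4·-48.5000 = -194.0000
edge 1: (3,8.5)→(10.5,2)  cross = 3·2 − 10.5·8.5 = -83.2500; (r_i+r_j)·cross = 13.5·-83.2500 = -1123.8750
edge 2: (10.5,2)→(19,19)  cross = 10.5·19 − 19·2 = 161.5000; (r_i+r_j)·cross = 29.5·161.5000 = 4764.2500
edge 3: (19,19)→(19,27.5)  cross = 19·27.5 − 19·19 = 161.5000; (r_i+r_j)·cross = 38·161.5000 = 6137.0000
edge 4: (19,27.5)→(17.5,28.5)  cross = 19·28.5 − 17.5·27.5 = 60.2500; (r_i+r_j)·cross = 36.5·60.2500 = 2199.1250
edge 5: (17.5,28.5)→(4.5,35.5)  cross = 17.5·35.5 − 4.5·28.5 = 493.0000; (r_i+r_j)·cross = 22·493.0000 = 10846.0000
edge 6: (4.5,35.5)→(1.5,23.5)  cross = 4.5·23.5 − 1.5·35.5 = 52.5000; (r_i+r_j)·cross = 6·52.5000 = 315.0000
edge 7: (1.5,23.5)→(1,19)  cross = 1.5·19 − 1·23.5 = 5.0000; (r_i+r_j)·cross = 2.5·5.0000 = 12.5000
Σcross = 802.0000 → A = |Σcross|/2 = 401.0000 mm²
Σ(r_i+r_j)·cross = 22956.0000 → first moment M = |Σ|/6 = 3826.0000
R_c = M/A = 3826.0000/401.0000 = 9.5411 mm
θ = 34° = 0.593412 rad
V = θ·R_c·A = 0.593412·9.5411·401.0000 = 2270.394 mm³

Volume = 2270.394 mm³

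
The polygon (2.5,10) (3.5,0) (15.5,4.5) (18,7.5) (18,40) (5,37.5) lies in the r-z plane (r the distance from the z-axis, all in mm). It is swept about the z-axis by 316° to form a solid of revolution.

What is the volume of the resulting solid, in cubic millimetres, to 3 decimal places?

Volume = 30266.720 mm³

Profile (r,z), 6 vertices: (2.5,10) (3.5,0) (15.5,4.5) (18,7.5) (18,40) (5,37.5)
edge 0: (2.5,10)→(3.5,0)  cross = 2.5·0 − 3.5·10 = -35.0000; (r_i+r_j)·cross = 6·-35.0000 = -210.0000
edge 1: (3.5,0)→(15.5,4.5)  cross = 3.5·4.5 − 15.5·0 = 15.7500; (r_i+r_j)·cross = 19·15.7500 = 299.2500
edge 2: (15.5,4.5)→(18,7.5)  cross = 15.5·7.5 − 18·4.5 = 35.2500; (r_i+r_j)·cross = 33.5·35.2500 = 1180.8750
edge 3: (18,7.5)→(18,40)  cross = 18·40 − 18·7.5 = 585.0000; (r_i+r_j)·cross = 36·585.0000 = 21060.0000
edge 4: (18,40)→(5,37.5)  cross = 18·37.5 − 5·40 = 475.0000; (r_i+r_j)·cross = 23·475.0000 = 10925.0000
edge 5: (5,37.5)→(2.5,10)  cross = 5·10 − 2.5·37.5 = -43.7500; (r_i+r_j)·cross = 7.5·-43.7500 = -328.1250
Σcross = 1032.2500 → A = |Σcross|/2 = 516.1250 mm²
Σ(r_i+r_j)·cross = 32927.0000 → first moment M = |Σ|/6 = 5487.8333
R_c = M/A = 5487.8333/516.1250 = 10.6328 mm
θ = 316° = 5.515240 rad
V = θ·R_c·A = 5.515240·10.6328·516.1250 = 30266.720 mm³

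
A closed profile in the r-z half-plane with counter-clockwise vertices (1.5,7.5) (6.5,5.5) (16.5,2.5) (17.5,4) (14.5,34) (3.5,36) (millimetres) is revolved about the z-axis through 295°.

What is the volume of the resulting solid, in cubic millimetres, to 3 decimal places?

Volume = 19752.426 mm³

Profile (r,z), 6 vertices: (1.5,7.5) (6.5,5.5) (16.5,2.5) (17.5,4) (14.5,34) (3.5,36)
edge 0: (1.5,7.5)→(6.5,5.5)  cross = 1.5·5.5 − 6.5·7.5 = -40.5000; (r_i+r_j)·cross = 8·-40.5000 = -324.0000
edge 1: (6.5,5.5)→(16.5,2.5)  cross = 6.5·2.5 − 16.5·5.5 = -74.5000; (r_i+r_j)·cross = 23·-74.5000 = -1713.5000
edge 2: (16.5,2.5)→(17.5,4)  cross = 16.5·4 − 17.5·2.5 = 22.2500; (r_i+r_j)·cross = 34·22.2500 = 756.5000
edge 3: (17.5,4)→(14.5,34)  cross = 17.5·34 − 14.5·4 = 537.0000; (r_i+r_j)·cross = 32·537.0000 = 17184.0000
edge 4: (14.5,34)→(3.5,36)  cross = 14.5·36 − 3.5·34 = 403.0000; (r_i+r_j)·cross = 18·403.0000 = 7254.0000
edge 5: (3.5,36)→(1.5,7.5)  cross = 3.5·7.5 − 1.5·36 = -27.7500; (r_i+r_j)·cross = 5·-27.7500 = -138.7500
Σcross = 819.5000 → A = |Σcross|/2 = 409.7500 mm²
Σ(r_i+r_j)·cross = 23018.2500 → first moment M = |Σ|/6 = 3836.3750
R_c = M/A = 3836.3750/409.7500 = 9.3627 mm
θ = 295° = 5.148721 rad
V = θ·R_c·A = 5.148721·9.3627·409.7500 = 19752.426 mm³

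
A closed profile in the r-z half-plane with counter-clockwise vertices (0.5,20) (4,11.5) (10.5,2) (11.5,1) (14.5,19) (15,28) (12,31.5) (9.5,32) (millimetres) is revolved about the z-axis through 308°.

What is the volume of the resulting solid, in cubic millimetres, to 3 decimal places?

Profile (r,z), 8 vertices: (0.5,20) (4,11.5) (10.5,2) (11.5,1) (14.5,19) (15,28) (12,31.5) (9.5,32)
edge 0: (0.5,20)→(4,11.5)  cross = 0.5·11.5 − 4·20 = -74.2500; (r_i+r_j)·cross = 4.5·-74.2500 = -334.1250
edge 1: (4,11.5)→(10.5,2)  cross = 4·2 − 10.5·11.5 = -112.7500; (r_i+r_j)·cross = 14.5·-112.7500 = -1634.8750
edge 2: (10.5,2)→(11.5,1)  cross = 10.5·1 − 11.5·2 = -12.5000; (r_i+r_j)·cross = 22·-12.5000 = -275.0000
edge 3: (11.5,1)→(14.5,19)  cross = 11.5·19 − 14.5·1 = 204.0000; (r_i+r_j)·cross = 26·204.0000 = 5304.0000
edge 4: (14.5,19)→(15,28)  cross = 14.5·28 − 15·19 = 121.0000; (r_i+r_j)·cross = 29.5·121.0000 = 3569.5000
edge 5: (15,28)→(12,31.5)  cross = 15·31.5 − 12·28 = 136.5000; (r_i+r_j)·cross = 27·136.5000 = 3685.5000
edge 6: (12,31.5)→(9.5,32)  cross = 12·32 − 9.5·31.5 = 84.7500; (r_i+r_j)·cross = 21.5·84.7500 = 1822.1250
edge 7: (9.5,32)→(0.5,20)  cross = 9.5·20 − 0.5·32 = 174.0000; (r_i+r_j)·cross = 10·174.0000 = 1740.0000
Σcross = 520.7500 → A = |Σcross|/2 = 260.3750 mm²
Σ(r_i+r_j)·cross = 13877.1250 → first moment M = |Σ|/6 = 2312.8542
R_c = M/A = 2312.8542/260.3750 = 8.8828 mm
θ = 308° = 5.375614 rad
V = θ·R_c·A = 5.375614·8.8828·260.3750 = 12433.011 mm³

Volume = 12433.011 mm³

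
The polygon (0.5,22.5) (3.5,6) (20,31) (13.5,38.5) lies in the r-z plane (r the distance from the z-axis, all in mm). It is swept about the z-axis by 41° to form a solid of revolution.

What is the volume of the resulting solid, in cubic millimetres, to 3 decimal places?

Volume = 1811.026 mm³

Profile (r,z), 4 vertices: (0.5,22.5) (3.5,6) (20,31) (13.5,38.5)
edge 0: (0.5,22.5)→(3.5,6)  cross = 0.5·6 − 3.5·22.5 = -75.7500; (r_i+r_j)·cross = 4·-75.7500 = -303.0000
edge 1: (3.5,6)→(20,31)  cross = 3.5·31 − 20·6 = -11.5000; (r_i+r_j)·cross = 23.5·-11.5000 = -270.2500
edge 2: (20,31)→(13.5,38.5)  cross = 20·38.5 − 13.5·31 = 351.5000; (r_i+r_j)·cross = 33.5·351.5000 = 11775.2500
edge 3: (13.5,38.5)→(0.5,22.5)  cross = 13.5·22.5 − 0.5·38.5 = 284.5000; (r_i+r_j)·cross = 14·284.5000 = 3983.0000
Σcross = 548.7500 → A = |Σcross|/2 = 274.3750 mm²
Σ(r_i+r_j)·cross = 15185.0000 → first moment M = |Σ|/6 = 2530.8333
R_c = M/A = 2530.8333/274.3750 = 9.2240 mm
θ = 41° = 0.715585 rad
V = θ·R_c·A = 0.715585·9.2240·274.3750 = 1811.026 mm³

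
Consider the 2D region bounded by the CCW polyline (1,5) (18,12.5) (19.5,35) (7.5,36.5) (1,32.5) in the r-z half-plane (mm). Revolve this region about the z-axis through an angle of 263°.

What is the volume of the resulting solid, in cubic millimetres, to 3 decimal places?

Profile (r,z), 5 vertices: (1,5) (18,12.5) (19.5,35) (7.5,36.5) (1,32.5)
edge 0: (1,5)→(18,12.5)  cross = 1·12.5 − 18·5 = -77.5000; (r_i+r_j)·cross = 19·-77.5000 = -1472.5000
edge 1: (18,12.5)→(19.5,35)  cross = 18·35 − 19.5·12.5 = 386.2500; (r_i+r_j)·cross = 37.5·386.2500 = 14484.3750
edge 2: (19.5,35)→(7.5,36.5)  cross = 19.5·36.5 − 7.5·35 = 449.2500; (r_i+r_j)·cross = 27·449.2500 = 12129.7500
edge 3: (7.5,36.5)→(1,32.5)  cross = 7.5·32.5 − 1·36.5 = 207.2500; (r_i+r_j)·cross = 8.5·207.2500 = 1761.6250
edge 4: (1,32.5)→(1,5)  cross = 1·5 − 1·32.5 = -27.5000; (r_i+r_j)·cross = 2·-27.5000 = -55.0000
Σcross = 937.7500 → A = |Σcross|/2 = 468.8750 mm²
Σ(r_i+r_j)·cross = 26848.2500 → first moment M = |Σ|/6 = 4474.7083
R_c = M/A = 4474.7083/468.8750 = 9.5435 mm
θ = 263° = 4.590216 rad
V = θ·R_c·A = 4.590216·9.5435·468.8750 = 20539.877 mm³

Volume = 20539.877 mm³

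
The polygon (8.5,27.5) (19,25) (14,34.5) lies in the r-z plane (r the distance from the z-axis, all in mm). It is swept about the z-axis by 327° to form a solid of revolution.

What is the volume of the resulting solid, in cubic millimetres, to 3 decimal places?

Profile (r,z), 3 vertices: (8.5,27.5) (19,25) (14,34.5)
edge 0: (8.5,27.5)→(19,25)  cross = 8.5·25 − 19·27.5 = -310.0000; (r_i+r_j)·cross = 27.5·-310.0000 = -8525.0000
edge 1: (19,25)→(14,34.5)  cross = 19·34.5 − 14·25 = 305.5000; (r_i+r_j)·cross = 33·305.5000 = 10081.5000
edge 2: (14,34.5)→(8.5,27.5)  cross = 14·27.5 − 8.5·34.5 = 91.7500; (r_i+r_j)·cross = 22.5·91.7500 = 2064.3750
Σcross = 87.2500 → A = |Σcross|/2 = 43.6250 mm²
Σ(r_i+r_j)·cross = 3620.8750 → first moment M = |Σ|/6 = 603.4792
R_c = M/A = 603.4792/43.6250 = 13.8333 mm
θ = 327° = 5.707227 rad
V = θ·R_c·A = 5.707227·13.8333·43.6250 = 3444.192 mm³

Volume = 3444.192 mm³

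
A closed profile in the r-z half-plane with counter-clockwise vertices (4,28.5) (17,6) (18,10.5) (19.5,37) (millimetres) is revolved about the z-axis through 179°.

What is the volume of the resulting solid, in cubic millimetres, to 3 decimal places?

Profile (r,z), 4 vertices: (4,28.5) (17,6) (18,10.5) (19.5,37)
edge 0: (4,28.5)→(17,6)  cross = 4·6 − 17·28.5 = -460.5000; (r_i+r_j)·cross = 21·-460.5000 = -9670.5000
edge 1: (17,6)→(18,10.5)  cross = 17·10.5 − 18·6 = 70.5000; (r_i+r_j)·cross = 35·70.5000 = 2467.5000
edge 2: (18,10.5)→(19.5,37)  cross = 18·37 − 19.5·10.5 = 461.2500; (r_i+r_j)·cross = 37.5·461.2500 = 17296.8750
edge 3: (19.5,37)→(4,28.5)  cross = 19.5·28.5 − 4·37 = 407.7500; (r_i+r_j)·cross = 23.5·407.7500 = 9582.1250
Σcross = 479.0000 → A = |Σcross|/2 = 239.5000 mm²
Σ(r_i+r_j)·cross = 19676.0000 → first moment M = |Σ|/6 = 3279.3333
R_c = M/A = 3279.3333/239.5000 = 13.6924 mm
θ = 179° = 3.124139 rad
V = θ·R_c·A = 3.124139·13.6924·239.5000 = 10245.094 mm³

Volume = 10245.094 mm³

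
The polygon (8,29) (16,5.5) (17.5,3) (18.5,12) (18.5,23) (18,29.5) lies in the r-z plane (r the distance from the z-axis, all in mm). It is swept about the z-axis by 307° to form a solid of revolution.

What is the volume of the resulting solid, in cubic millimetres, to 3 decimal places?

Profile (r,z), 6 vertices: (8,29) (16,5.5) (17.5,3) (18.5,12) (18.5,23) (18,29.5)
edge 0: (8,29)→(16,5.5)  cross = 8·5.5 − 16·29 = -420.0000; (r_i+r_j)·cross = 24·-420.0000 = -10080.0000
edge 1: (16,5.5)→(17.5,3)  cross = 16·3 − 17.5·5.5 = -48.2500; (r_i+r_j)·cross = 33.5·-48.2500 = -1616.3750
edge 2: (17.5,3)→(18.5,12)  cross = 17.5·12 − 18.5·3 = 154.5000; (r_i+r_j)·cross = 36·154.5000 = 5562.0000
edge 3: (18.5,12)→(18.5,23)  cross = 18.5·23 − 18.5·12 = 203.5000; (r_i+r_j)·cross = 37·203.5000 = 7529.5000
edge 4: (18.5,23)→(18,29.5)  cross = 18.5·29.5 − 18·23 = 131.7500; (r_i+r_j)·cross = 36.5·131.7500 = 4808.8750
edge 5: (18,29.5)→(8,29)  cross = 18·29 − 8·29.5 = 286.0000; (r_i+r_j)·cross = 26·286.0000 = 7436.0000
Σcross = 307.5000 → A = |Σcross|/2 = 153.7500 mm²
Σ(r_i+r_j)·cross = 13640.0000 → first moment M = |Σ|/6 = 2273.3333
R_c = M/A = 2273.3333/153.7500 = 14.7859 mm
θ = 307° = 5.358161 rad
V = θ·R_c·A = 5.358161·14.7859·153.7500 = 12180.886 mm³

Volume = 12180.886 mm³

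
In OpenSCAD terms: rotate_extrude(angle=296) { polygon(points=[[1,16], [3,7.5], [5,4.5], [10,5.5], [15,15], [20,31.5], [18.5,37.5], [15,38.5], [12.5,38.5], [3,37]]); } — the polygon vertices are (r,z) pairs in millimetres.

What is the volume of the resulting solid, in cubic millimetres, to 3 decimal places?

Volume = 22932.326 mm³

Profile (r,z), 10 vertices: (1,16) (3,7.5) (5,4.5) (10,5.5) (15,15) (20,31.5) (18.5,37.5) (15,38.5) (12.5,38.5) (3,37)
edge 0: (1,16)→(3,7.5)  cross = 1·7.5 − 3·16 = -40.5000; (r_i+r_j)·cross = 4·-40.5000 = -162.0000
edge 1: (3,7.5)→(5,4.5)  cross = 3·4.5 − 5·7.5 = -24.0000; (r_i+r_j)·cross = 8·-24.0000 = -192.0000
edge 2: (5,4.5)→(10,5.5)  cross = 5·5.5 − 10·4.5 = -17.5000; (r_i+r_j)·cross = 15·-17.5000 = -262.5000
edge 3: (10,5.5)→(15,15)  cross = 10·15 − 15·5.5 = 67.5000; (r_i+r_j)·cross = 25·67.5000 = 1687.5000
edge 4: (15,15)→(20,31.5)  cross = 15·31.5 − 20·15 = 172.5000; (r_i+r_j)·cross = 35·172.5000 = 6037.5000
edge 5: (20,31.5)→(18.5,37.5)  cross = 20·37.5 − 18.5·31.5 = 167.2500; (r_i+r_j)·cross = 38.5·167.2500 = 6439.1250
edge 6: (18.5,37.5)→(15,38.5)  cross = 18.5·38.5 − 15·37.5 = 149.7500; (r_i+r_j)·cross = 33.5·149.7500 = 5016.6250
edge 7: (15,38.5)→(12.5,38.5)  cross = 15·38.5 − 12.5·38.5 = 96.2500; (r_i+r_j)·cross = 27.5·96.2500 = 2646.8750
edge 8: (12.5,38.5)→(3,37)  cross = 12.5·37 − 3·38.5 = 347.0000; (r_i+r_j)·cross = 15.5·347.0000 = 5378.5000
edge 9: (3,37)→(1,16)  cross = 3·16 − 1·37 = 11.0000; (r_i+r_j)·cross = 4·11.0000 = 44.0000
Σcross = 929.2500 → A = |Σcross|/2 = 464.6250 mm²
Σ(r_i+r_j)·cross = 26633.6250 → first moment M = |Σ|/6 = 4438.9375
R_c = M/A = 4438.9375/464.6250 = 9.5538 mm
θ = 296° = 5.166175 rad
V = θ·R_c·A = 5.166175·9.5538·464.6250 = 22932.326 mm³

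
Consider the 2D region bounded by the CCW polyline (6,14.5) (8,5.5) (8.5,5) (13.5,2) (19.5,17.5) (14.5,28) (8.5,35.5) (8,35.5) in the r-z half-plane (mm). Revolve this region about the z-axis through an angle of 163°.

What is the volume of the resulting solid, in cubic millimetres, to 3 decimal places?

Volume = 9180.212 mm³

Profile (r,z), 8 vertices: (6,14.5) (8,5.5) (8.5,5) (13.5,2) (19.5,17.5) (14.5,28) (8.5,35.5) (8,35.5)
edge 0: (6,14.5)→(8,5.5)  cross = 6·5.5 − 8·14.5 = -83.0000; (r_i+r_j)·cross = 14·-83.0000 = -1162.0000
edge 1: (8,5.5)→(8.5,5)  cross = 8·5 − 8.5·5.5 = -6.7500; (r_i+r_j)·cross = 16.5·-6.7500 = -111.3750
edge 2: (8.5,5)→(13.5,2)  cross = 8.5·2 − 13.5·5 = -50.5000; (r_i+r_j)·cross = 22·-50.5000 = -1111.0000
edge 3: (13.5,2)→(19.5,17.5)  cross = 13.5·17.5 − 19.5·2 = 197.2500; (r_i+r_j)·cross = 33·197.2500 = 6509.2500
edge 4: (19.5,17.5)→(14.5,28)  cross = 19.5·28 − 14.5·17.5 = 292.2500; (r_i+r_j)·cross = 34·292.2500 = 9936.5000
edge 5: (14.5,28)→(8.5,35.5)  cross = 14.5·35.5 − 8.5·28 = 276.7500; (r_i+r_j)·cross = 23·276.7500 = 6365.2500
edge 6: (8.5,35.5)→(8,35.5)  cross = 8.5·35.5 − 8·35.5 = 17.7500; (r_i+r_j)·cross = 16.5·17.7500 = 292.8750
edge 7: (8,35.5)→(6,14.5)  cross = 8·14.5 − 6·35.5 = -97.0000; (r_i+r_j)·cross = 14·-97.0000 = -1358.0000
Σcross = 546.7500 → A = |Σcross|/2 = 273.3750 mm²
Σ(r_i+r_j)·cross = 19361.5000 → first moment M = |Σ|/6 = 3226.9167
R_c = M/A = 3226.9167/273.3750 = 11.8040 mm
θ = 163° = 2.844887 rad
V = θ·R_c·A = 2.844887·11.8040·273.3750 = 9180.212 mm³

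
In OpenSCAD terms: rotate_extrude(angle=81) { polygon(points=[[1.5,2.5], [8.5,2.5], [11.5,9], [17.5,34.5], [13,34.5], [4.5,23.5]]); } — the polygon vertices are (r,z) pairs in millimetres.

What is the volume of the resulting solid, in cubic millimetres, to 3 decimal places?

Profile (r,z), 6 vertices: (1.5,2.5) (8.5,2.5) (11.5,9) (17.5,34.5) (13,34.5) (4.5,23.5)
edge 0: (1.5,2.5)→(8.5,2.5)  cross = 1.5·2.5 − 8.5·2.5 = -17.5000; (r_i+r_j)·cross = 10·-17.5000 = -175.0000
edge 1: (8.5,2.5)→(11.5,9)  cross = 8.5·9 − 11.5·2.5 = 47.7500; (r_i+r_j)·cross = 20·47.7500 = 955.0000
edge 2: (11.5,9)→(17.5,34.5)  cross = 11.5·34.5 − 17.5·9 = 239.2500; (r_i+r_j)·cross = 29·239.2500 = 6938.2500
edge 3: (17.5,34.5)→(13,34.5)  cross = 17.5·34.5 − 13·34.5 = 155.2500; (r_i+r_j)·cross = 30.5·155.2500 = 4735.1250
edge 4: (13,34.5)→(4.5,23.5)  cross = 13·23.5 − 4.5·34.5 = 150.2500; (r_i+r_j)·cross = 17.5·150.2500 = 2629.3750
edge 5: (4.5,23.5)→(1.5,2.5)  cross = 4.5·2.5 − 1.5·23.5 = -24.0000; (r_i+r_j)·cross = 6·-24.0000 = -144.0000
Σcross = 551.0000 → A = |Σcross|/2 = 275.5000 mm²
Σ(r_i+r_j)·cross = 14938.7500 → first moment M = |Σ|/6 = 2489.7917
R_c = M/A = 2489.7917/275.5000 = 9.0374 mm
θ = 81° = 1.413717 rad
V = θ·R_c·A = 1.413717·9.0374·275.5000 = 3519.860 mm³

Volume = 3519.860 mm³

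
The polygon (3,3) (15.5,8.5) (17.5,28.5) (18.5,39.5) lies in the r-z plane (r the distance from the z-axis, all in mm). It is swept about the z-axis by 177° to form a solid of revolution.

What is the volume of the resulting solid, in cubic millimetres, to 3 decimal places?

Profile (r,z), 4 vertices: (3,3) (15.5,8.5) (17.5,28.5) (18.5,39.5)
edge 0: (3,3)→(15.5,8.5)  cross = 3·8.5 − 15.5·3 = -21.0000; (r_i+r_j)·cross = 18.5·-21.0000 = -388.5000
edge 1: (15.5,8.5)→(17.5,28.5)  cross = 15.5·28.5 − 17.5·8.5 = 293.0000; (r_i+r_j)·cross = 33·293.0000 = 9669.0000
edge 2: (17.5,28.5)→(18.5,39.5)  cross = 17.5·39.5 − 18.5·28.5 = 164.0000; (r_i+r_j)·cross = 36·164.0000 = 5904.0000
edge 3: (18.5,39.5)→(3,3)  cross = 18.5·3 − 3·39.5 = -63.0000; (r_i+r_j)·cross = 21.5·-63.0000 = -1354.5000
Σcross = 373.0000 → A = |Σcross|/2 = 186.5000 mm²
Σ(r_i+r_j)·cross = 13830.0000 → first moment M = |Σ|/6 = 2305.0000
R_c = M/A = 2305.0000/186.5000 = 12.3592 mm
θ = 177° = 3.089233 rad
V = θ·R_c·A = 3.089233·12.3592·186.5000 = 7120.682 mm³

Volume = 7120.682 mm³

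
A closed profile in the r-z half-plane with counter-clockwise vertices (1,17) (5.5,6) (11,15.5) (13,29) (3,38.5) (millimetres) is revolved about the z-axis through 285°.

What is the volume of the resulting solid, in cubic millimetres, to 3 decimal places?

Volume = 7656.001 mm³

Profile (r,z), 5 vertices: (1,17) (5.5,6) (11,15.5) (13,29) (3,38.5)
edge 0: (1,17)→(5.5,6)  cross = 1·6 − 5.5·17 = -87.5000; (r_i+r_j)·cross = 6.5·-87.5000 = -568.7500
edge 1: (5.5,6)→(11,15.5)  cross = 5.5·15.5 − 11·6 = 19.2500; (r_i+r_j)·cross = 16.5·19.2500 = 317.6250
edge 2: (11,15.5)→(13,29)  cross = 11·29 − 13·15.5 = 117.5000; (r_i+r_j)·cross = 24·117.5000 = 2820.0000
edge 3: (13,29)→(3,38.5)  cross = 13·38.5 − 3·29 = 413.5000; (r_i+r_j)·cross = 16·413.5000 = 6616.0000
edge 4: (3,38.5)→(1,17)  cross = 3·17 − 1·38.5 = 12.5000; (r_i+r_j)·cross = 4·12.5000 = 50.0000
Σcross = 475.2500 → A = |Σcross|/2 = 237.6250 mm²
Σ(r_i+r_j)·cross = 9234.8750 → first moment M = |Σ|/6 = 1539.1458
R_c = M/A = 1539.1458/237.6250 = 6.4772 mm
θ = 285° = 4.974188 rad
V = θ·R_c·A = 4.974188·6.4772·237.6250 = 7656.001 mm³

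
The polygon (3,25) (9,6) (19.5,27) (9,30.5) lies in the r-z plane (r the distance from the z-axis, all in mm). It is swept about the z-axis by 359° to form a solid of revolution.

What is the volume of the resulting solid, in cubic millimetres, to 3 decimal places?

Profile (r,z), 4 vertices: (3,25) (9,6) (19.5,27) (9,30.5)
edge 0: (3,25)→(9,6)  cross = 3·6 − 9·25 = -207.0000; (r_i+r_j)·cross = 12·-207.0000 = -2484.0000
edge 1: (9,6)→(19.5,27)  cross = 9·27 − 19.5·6 = 126.0000; (r_i+r_j)·cross = 28.5·126.0000 = 3591.0000
edge 2: (19.5,27)→(9,30.5)  cross = 19.5·30.5 − 9·27 = 351.7500; (r_i+r_j)·cross = 28.5·351.7500 = 10024.8750
edge 3: (9,30.5)→(3,25)  cross = 9·25 − 3·30.5 = 133.5000; (r_i+r_j)·cross = 12·133.5000 = 1602.0000
Σcross = 404.2500 → A = |Σcross|/2 = 202.1250 mm²
Σ(r_i+r_j)·cross = 12733.8750 → first moment M = |Σ|/6 = 2122.3125
R_c = M/A = 2122.3125/202.1250 = 10.5000 mm
θ = 359° = 6.265732 rad
V = θ·R_c·A = 6.265732·10.5000·202.1250 = 13297.841 mm³

Volume = 13297.841 mm³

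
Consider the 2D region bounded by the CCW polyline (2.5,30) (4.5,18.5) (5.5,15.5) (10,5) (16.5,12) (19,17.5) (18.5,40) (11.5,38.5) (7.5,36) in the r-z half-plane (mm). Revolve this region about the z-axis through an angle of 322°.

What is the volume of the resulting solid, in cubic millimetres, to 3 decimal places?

Volume = 26122.980 mm³

Profile (r,z), 9 vertices: (2.5,30) (4.5,18.5) (5.5,15.5) (10,5) (16.5,12) (19,17.5) (18.5,40) (11.5,38.5) (7.5,36)
edge 0: (2.5,30)→(4.5,18.5)  cross = 2.5·18.5 − 4.5·30 = -88.7500; (r_i+r_j)·cross = 7·-88.7500 = -621.2500
edge 1: (4.5,18.5)→(5.5,15.5)  cross = 4.5·15.5 − 5.5·18.5 = -32.0000; (r_i+r_j)·cross = 10·-32.0000 = -320.0000
edge 2: (5.5,15.5)→(10,5)  cross = 5.5·5 − 10·15.5 = -127.5000; (r_i+r_j)·cross = 15.5·-127.5000 = -1976.2500
edge 3: (10,5)→(16.5,12)  cross = 10·12 − 16.5·5 = 37.5000; (r_i+r_j)·cross = 26.5·37.5000 = 993.7500
edge 4: (16.5,12)→(19,17.5)  cross = 16.5·17.5 − 19·12 = 60.7500; (r_i+r_j)·cross = 35.5·60.7500 = 2156.6250
edge 5: (19,17.5)→(18.5,40)  cross = 19·40 − 18.5·17.5 = 436.2500; (r_i+r_j)·cross = 37.5·436.2500 = 16359.3750
edge 6: (18.5,40)→(11.5,38.5)  cross = 18.5·38.5 − 11.5·40 = 252.2500; (r_i+r_j)·cross = 30·252.2500 = 7567.5000
edge 7: (11.5,38.5)→(7.5,36)  cross = 11.5·36 − 7.5·38.5 = 125.2500; (r_i+r_j)·cross = 19·125.2500 = 2379.7500
edge 8: (7.5,36)→(2.5,30)  cross = 7.5·30 − 2.5·36 = 135.0000; (r_i+r_j)·cross = 10·135.0000 = 1350.0000
Σcross = 798.7500 → A = |Σcross|/2 = 399.3750 mm²
Σ(r_i+r_j)·cross = 27889.5000 → first moment M = |Σ|/6 = 4648.2500
R_c = M/A = 4648.2500/399.3750 = 11.6388 mm
θ = 322° = 5.619960 rad
V = θ·R_c·A = 5.619960·11.6388·399.3750 = 26122.980 mm³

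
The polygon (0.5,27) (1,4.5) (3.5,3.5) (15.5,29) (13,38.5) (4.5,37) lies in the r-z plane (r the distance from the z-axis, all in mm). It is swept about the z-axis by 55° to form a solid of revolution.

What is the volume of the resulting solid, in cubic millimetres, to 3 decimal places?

Volume = 2074.891 mm³

Profile (r,z), 6 vertices: (0.5,27) (1,4.5) (3.5,3.5) (15.5,29) (13,38.5) (4.5,37)
edge 0: (0.5,27)→(1,4.5)  cross = 0.5·4.5 − 1·27 = -24.7500; (r_i+r_j)·cross = 1.5·-24.7500 = -37.1250
edge 1: (1,4.5)→(3.5,3.5)  cross = 1·3.5 − 3.5·4.5 = -12.2500; (r_i+r_j)·cross = 4.5·-12.2500 = -55.1250
edge 2: (3.5,3.5)→(15.5,29)  cross = 3.5·29 − 15.5·3.5 = 47.2500; (r_i+r_j)·cross = 19·47.2500 = 897.7500
edge 3: (15.5,29)→(13,38.5)  cross = 15.5·38.5 − 13·29 = 219.7500; (r_i+r_j)·cross = 28.5·219.7500 = 6262.8750
edge 4: (13,38.5)→(4.5,37)  cross = 13·37 − 4.5·38.5 = 307.7500; (r_i+r_j)·cross = 17.5·307.7500 = 5385.6250
edge 5: (4.5,37)→(0.5,27)  cross = 4.5·27 − 0.5·37 = 103.0000; (r_i+r_j)·cross = 5·103.0000 = 515.0000
Σcross = 640.7500 → A = |Σcross|/2 = 320.3750 mm²
Σ(r_i+r_j)·cross = 12969.0000 → first moment M = |Σ|/6 = 2161.5000
R_c = M/A = 2161.5000/320.3750 = 6.7468 mm
θ = 55° = 0.959931 rad
V = θ·R_c·A = 0.959931·6.7468·320.3750 = 2074.891 mm³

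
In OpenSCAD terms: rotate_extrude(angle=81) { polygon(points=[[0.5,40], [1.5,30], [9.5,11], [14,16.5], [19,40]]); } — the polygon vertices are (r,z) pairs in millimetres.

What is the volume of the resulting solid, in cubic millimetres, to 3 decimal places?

Volume = 4614.754 mm³

Profile (r,z), 5 vertices: (0.5,40) (1.5,30) (9.5,11) (14,16.5) (19,40)
edge 0: (0.5,40)→(1.5,30)  cross = 0.5·30 − 1.5·40 = -45.0000; (r_i+r_j)·cross = 2·-45.0000 = -90.0000
edge 1: (1.5,30)→(9.5,11)  cross = 1.5·11 − 9.5·30 = -268.5000; (r_i+r_j)·cross = 11·-268.5000 = -2953.5000
edge 2: (9.5,11)→(14,16.5)  cross = 9.5·16.5 − 14·11 = 2.7500; (r_i+r_j)·cross = 23.5·2.7500 = 64.6250
edge 3: (14,16.5)→(19,40)  cross = 14·40 − 19·16.5 = 246.5000; (r_i+r_j)·cross = 33·246.5000 = 8134.5000
edge 4: (19,40)→(0.5,40)  cross = 19·40 − 0.5·40 = 740.0000; (r_i+r_j)·cross = 19.5·740.0000 = 14430.0000
Σcross = 675.7500 → A = |Σcross|/2 = 337.8750 mm²
Σ(r_i+r_j)·cross = 19585.6250 → first moment M = |Σ|/6 = 3264.2708
R_c = M/A = 3264.2708/337.8750 = 9.6612 mm
θ = 81° = 1.413717 rad
V = θ·R_c·A = 1.413717·9.6612·337.8750 = 4614.754 mm³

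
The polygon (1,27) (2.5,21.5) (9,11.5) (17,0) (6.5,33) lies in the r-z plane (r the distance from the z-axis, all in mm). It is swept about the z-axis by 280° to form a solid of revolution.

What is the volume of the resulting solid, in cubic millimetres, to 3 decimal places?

Volume = 5793.955 mm³

Profile (r,z), 5 vertices: (1,27) (2.5,21.5) (9,11.5) (17,0) (6.5,33)
edge 0: (1,27)→(2.5,21.5)  cross = 1·21.5 − 2.5·27 = -46.0000; (r_i+r_j)·cross = 3.5·-46.0000 = -161.0000
edge 1: (2.5,21.5)→(9,11.5)  cross = 2.5·11.5 − 9·21.5 = -164.7500; (r_i+r_j)·cross = 11.5·-164.7500 = -1894.6250
edge 2: (9,11.5)→(17,0)  cross = 9·0 − 17·11.5 = -195.5000; (r_i+r_j)·cross = 26·-195.5000 = -5083.0000
edge 3: (17,0)→(6.5,33)  cross = 17·33 − 6.5·0 = 561.0000; (r_i+r_j)·cross = 23.5·561.0000 = 13183.5000
edge 4: (6.5,33)→(1,27)  cross = 6.5·27 − 1·33 = 142.5000; (r_i+r_j)·cross = 7.5·142.5000 = 1068.7500
Σcross = 297.2500 → A = |Σcross|/2 = 148.6250 mm²
Σ(r_i+r_j)·cross = 7113.6250 → first moment M = |Σ|/6 = 1185.6042
R_c = M/A = 1185.6042/148.6250 = 7.9772 mm
θ = 280° = 4.886922 rad
V = θ·R_c·A = 4.886922·7.9772·148.6250 = 5793.955 mm³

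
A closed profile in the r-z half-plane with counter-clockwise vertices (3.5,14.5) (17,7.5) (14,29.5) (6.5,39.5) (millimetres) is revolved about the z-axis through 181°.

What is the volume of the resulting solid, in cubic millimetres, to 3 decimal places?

Volume = 7761.776 mm³

Profile (r,z), 4 vertices: (3.5,14.5) (17,7.5) (14,29.5) (6.5,39.5)
edge 0: (3.5,14.5)→(17,7.5)  cross = 3.5·7.5 − 17·14.5 = -220.2500; (r_i+r_j)·cross = 20.5·-220.2500 = -4515.1250
edge 1: (17,7.5)→(14,29.5)  cross = 17·29.5 − 14·7.5 = 396.5000; (r_i+r_j)·cross = 31·396.5000 = 12291.5000
edge 2: (14,29.5)→(6.5,39.5)  cross = 14·39.5 − 6.5·29.5 = 361.2500; (r_i+r_j)·cross = 20.5·361.2500 = 7405.6250
edge 3: (6.5,39.5)→(3.5,14.5)  cross = 6.5·14.5 − 3.5·39.5 = -44.0000; (r_i+r_j)·cross = 10·-44.0000 = -440.0000
Σcross = 493.5000 → A = |Σcross|/2 = 246.7500 mm²
Σ(r_i+r_j)·cross = 14742.0000 → first moment M = |Σ|/6 = 2457.0000
R_c = M/A = 2457.0000/246.7500 = 9.9574 mm
θ = 181° = 3.159046 rad
V = θ·R_c·A = 3.159046·9.9574·246.7500 = 7761.776 mm³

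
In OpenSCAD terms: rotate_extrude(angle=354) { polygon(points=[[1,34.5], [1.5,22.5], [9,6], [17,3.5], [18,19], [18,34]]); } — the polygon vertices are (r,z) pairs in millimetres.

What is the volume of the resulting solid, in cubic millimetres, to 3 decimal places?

Volume = 26809.520 mm³

Profile (r,z), 6 vertices: (1,34.5) (1.5,22.5) (9,6) (17,3.5) (18,19) (18,34)
edge 0: (1,34.5)→(1.5,22.5)  cross = 1·22.5 − 1.5·34.5 = -29.2500; (r_i+r_j)·cross = 2.5·-29.2500 = -73.1250
edge 1: (1.5,22.5)→(9,6)  cross = 1.5·6 − 9·22.5 = -193.5000; (r_i+r_j)·cross = 10.5·-193.5000 = -2031.7500
edge 2: (9,6)→(17,3.5)  cross = 9·3.5 − 17·6 = -70.5000; (r_i+r_j)·cross = 26·-70.5000 = -1833.0000
edge 3: (17,3.5)→(18,19)  cross = 17·19 − 18·3.5 = 260.0000; (r_i+r_j)·cross = 35·260.0000 = 9100.0000
edge 4: (18,19)→(18,34)  cross = 18·34 − 18·19 = 270.0000; (r_i+r_j)·cross = 36·270.0000 = 9720.0000
edge 5: (18,34)→(1,34.5)  cross = 18·34.5 − 1·34 = 587.0000; (r_i+r_j)·cross = 19·587.0000 = 11153.0000
Σcross = 823.7500 → A = |Σcross|/2 = 411.8750 mm²
Σ(r_i+r_j)·cross = 26035.1250 → first moment M = |Σ|/6 = 4339.1875
R_c = M/A = 4339.1875/411.8750 = 10.5352 mm
θ = 354° = 6.178466 rad
V = θ·R_c·A = 6.178466·10.5352·411.8750 = 26809.520 mm³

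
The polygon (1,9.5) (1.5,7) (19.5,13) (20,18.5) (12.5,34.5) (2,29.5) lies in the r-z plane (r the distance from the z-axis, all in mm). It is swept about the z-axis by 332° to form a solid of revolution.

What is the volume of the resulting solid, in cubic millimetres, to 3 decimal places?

Volume = 20018.767 mm³

Profile (r,z), 6 vertices: (1,9.5) (1.5,7) (19.5,13) (20,18.5) (12.5,34.5) (2,29.5)
edge 0: (1,9.5)→(1.5,7)  cross = 1·7 − 1.5·9.5 = -7.2500; (r_i+r_j)·cross = 2.5·-7.2500 = -18.1250
edge 1: (1.5,7)→(19.5,13)  cross = 1.5·13 − 19.5·7 = -117.0000; (r_i+r_j)·cross = 21·-117.0000 = -2457.0000
edge 2: (19.5,13)→(20,18.5)  cross = 19.5·18.5 − 20·13 = 100.7500; (r_i+r_j)·cross = 39.5·100.7500 = 3979.6250
edge 3: (20,18.5)→(12.5,34.5)  cross = 20·34.5 − 12.5·18.5 = 458.7500; (r_i+r_j)·cross = 32.5·458.7500 = 14909.3750
edge 4: (12.5,34.5)→(2,29.5)  cross = 12.5·29.5 − 2·34.5 = 299.7500; (r_i+r_j)·cross = 14.5·299.7500 = 4346.3750
edge 5: (2,29.5)→(1,9.5)  cross = 2·9.5 − 1·29.5 = -10.5000; (r_i+r_j)·cross = 3·-10.5000 = -31.5000
Σcross = 724.5000 → A = |Σcross|/2 = 362.2500 mm²
Σ(r_i+r_j)·cross = 20728.7500 → first moment M = |Σ|/6 = 3454.7917
R_c = M/A = 3454.7917/362.2500 = 9.5370 mm
θ = 332° = 5.794493 rad
V = θ·R_c·A = 5.794493·9.5370·362.2500 = 20018.767 mm³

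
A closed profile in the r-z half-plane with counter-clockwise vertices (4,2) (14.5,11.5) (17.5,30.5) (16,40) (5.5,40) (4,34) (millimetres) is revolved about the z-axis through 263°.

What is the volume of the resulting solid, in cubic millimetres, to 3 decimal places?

Profile (r,z), 6 vertices: (4,2) (14.5,11.5) (17.5,30.5) (16,40) (5.5,40) (4,34)
edge 0: (4,2)→(14.5,11.5)  cross = 4·11.5 − 14.5·2 = 17.0000; (r_i+r_j)·cross = 18.5·17.0000 = 314.5000
edge 1: (14.5,11.5)→(17.5,30.5)  cross = 14.5·30.5 − 17.5·11.5 = 241.0000; (r_i+r_j)·cross = 32·241.0000 = 7712.0000
edge 2: (17.5,30.5)→(16,40)  cross = 17.5·40 − 16·30.5 = 212.0000; (r_i+r_j)·cross = 33.5·212.0000 = 7102.0000
edge 3: (16,40)→(5.5,40)  cross = 16·40 − 5.5·40 = 420.0000; (r_i+r_j)·cross = 21.5·420.0000 = 9030.0000
edge 4: (5.5,40)→(4,34)  cross = 5.5·34 − 4·40 = 27.0000; (r_i+r_j)·cross = 9.5·27.0000 = 256.5000
edge 5: (4,34)→(4,2)  cross = 4·2 − 4·34 = -128.0000; (r_i+r_j)·cross = 8·-128.0000 = -1024.0000
Σcross = 789.0000 → A = |Σcross|/2 = 394.5000 mm²
Σ(r_i+r_j)·cross = 23391.0000 → first moment M = |Σ|/6 = 3898.5000
R_c = M/A = 3898.5000/394.5000 = 9.8821 mm
θ = 263° = 4.590216 rad
V = θ·R_c·A = 4.590216·9.8821·394.5000 = 17894.957 mm³

Volume = 17894.957 mm³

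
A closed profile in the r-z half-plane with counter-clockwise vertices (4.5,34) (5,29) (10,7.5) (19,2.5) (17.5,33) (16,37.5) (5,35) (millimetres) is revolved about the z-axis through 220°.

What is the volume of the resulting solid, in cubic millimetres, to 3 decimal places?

Volume = 16610.648 mm³

Profile (r,z), 7 vertices: (4.5,34) (5,29) (10,7.5) (19,2.5) (17.5,33) (16,37.5) (5,35)
edge 0: (4.5,34)→(5,29)  cross = 4.5·29 − 5·34 = -39.5000; (r_i+r_j)·cross = 9.5·-39.5000 = -375.2500
edge 1: (5,29)→(10,7.5)  cross = 5·7.5 − 10·29 = -252.5000; (r_i+r_j)·cross = 15·-252.5000 = -3787.5000
edge 2: (10,7.5)→(19,2.5)  cross = 10·2.5 − 19·7.5 = -117.5000; (r_i+r_j)·cross = 29·-117.5000 = -3407.5000
edge 3: (19,2.5)→(17.5,33)  cross = 19·33 − 17.5·2.5 = 583.2500; (r_i+r_j)·cross = 36.5·583.2500 = 21288.6250
edge 4: (17.5,33)→(16,37.5)  cross = 17.5·37.5 − 16·33 = 128.2500; (r_i+r_j)·cross = 33.5·128.2500 = 4296.3750
edge 5: (16,37.5)→(5,35)  cross = 16·35 − 5·37.5 = 372.5000; (r_i+r_j)·cross = 21·372.5000 = 7822.5000
edge 6: (5,35)→(4.5,34)  cross = 5·34 − 4.5·35 = 12.5000; (r_i+r_j)·cross = 9.5·12.5000 = 118.7500
Σcross = 687.0000 → A = |Σcross|/2 = 343.5000 mm²
Σ(r_i+r_j)·cross = 25956.0000 → first moment M = |Σ|/6 = 4326.0000
R_c = M/A = 4326.0000/343.5000 = 12.5939 mm
θ = 220° = 3.839724 rad
V = θ·R_c·A = 3.839724·12.5939·343.5000 = 16610.648 mm³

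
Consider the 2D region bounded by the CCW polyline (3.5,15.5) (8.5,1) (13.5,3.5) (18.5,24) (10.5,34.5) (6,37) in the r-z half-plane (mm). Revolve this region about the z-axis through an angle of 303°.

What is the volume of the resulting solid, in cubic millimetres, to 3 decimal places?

Volume = 18477.266 mm³

Profile (r,z), 6 vertices: (3.5,15.5) (8.5,1) (13.5,3.5) (18.5,24) (10.5,34.5) (6,37)
edge 0: (3.5,15.5)→(8.5,1)  cross = 3.5·1 − 8.5·15.5 = -128.2500; (r_i+r_j)·cross = 12·-128.2500 = -1539.0000
edge 1: (8.5,1)→(13.5,3.5)  cross = 8.5·3.5 − 13.5·1 = 16.2500; (r_i+r_j)·cross = 22·16.2500 = 357.5000
edge 2: (13.5,3.5)→(18.5,24)  cross = 13.5·24 − 18.5·3.5 = 259.2500; (r_i+r_j)·cross = 32·259.2500 = 8296.0000
edge 3: (18.5,24)→(10.5,34.5)  cross = 18.5·34.5 − 10.5·24 = 386.2500; (r_i+r_j)·cross = 29·386.2500 = 11201.2500
edge 4: (10.5,34.5)→(6,37)  cross = 10.5·37 − 6·34.5 = 181.5000; (r_i+r_j)·cross = 16.5·181.5000 = 2994.7500
edge 5: (6,37)→(3.5,15.5)  cross = 6·15.5 − 3.5·37 = -36.5000; (r_i+r_j)·cross = 9.5·-36.5000 = -346.7500
Σcross = 678.5000 → A = |Σcross|/2 = 339.2500 mm²
Σ(r_i+r_j)·cross = 20963.7500 → first moment M = |Σ|/6 = 3493.9583
R_c = M/A = 3493.9583/339.2500 = 10.2991 mm
θ = 303° = 5.288348 rad
V = θ·R_c·A = 5.288348·10.2991·339.2500 = 18477.266 mm³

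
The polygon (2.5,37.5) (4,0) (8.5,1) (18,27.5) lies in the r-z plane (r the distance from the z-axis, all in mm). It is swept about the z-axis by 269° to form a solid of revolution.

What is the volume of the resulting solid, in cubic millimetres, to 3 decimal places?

Profile (r,z), 4 vertices: (2.5,37.5) (4,0) (8.5,1) (18,27.5)
edge 0: (2.5,37.5)→(4,0)  cross = 2.5·0 − 4·37.5 = -150.0000; (r_i+r_j)·cross = 6.5·-150.0000 = -975.0000
edge 1: (4,0)→(8.5,1)  cross = 4·1 − 8.5·0 = 4.0000; (r_i+r_j)·cross = 12.5·4.0000 = 50.0000
edge 2: (8.5,1)→(18,27.5)  cross = 8.5·27.5 − 18·1 = 215.7500; (r_i+r_j)·cross = 26.5·215.7500 = 5717.3750
edge 3: (18,27.5)→(2.5,37.5)  cross = 18·37.5 − 2.5·27.5 = 606.2500; (r_i+r_j)·cross = 20.5·606.2500 = 12428.1250
Σcross = 676.0000 → A = |Σcross|/2 = 338.0000 mm²
Σ(r_i+r_j)·cross = 17220.5000 → first moment M = |Σ|/6 = 2870.0833
R_c = M/A = 2870.0833/338.0000 = 8.4914 mm
θ = 269° = 4.694936 rad
V = θ·R_c·A = 4.694936·8.4914·338.0000 = 13474.857 mm³

Volume = 13474.857 mm³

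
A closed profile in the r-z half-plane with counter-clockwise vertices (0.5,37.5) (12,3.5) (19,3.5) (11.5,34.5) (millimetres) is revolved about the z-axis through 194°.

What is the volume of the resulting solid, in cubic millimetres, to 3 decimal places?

Profile (r,z), 4 vertices: (0.5,37.5) (12,3.5) (19,3.5) (11.5,34.5)
edge 0: (0.5,37.5)→(12,3.5)  cross = 0.5·3.5 − 12·37.5 = -448.2500; (r_i+r_j)·cross = 12.5·-448.2500 = -5603.1250
edge 1: (12,3.5)→(19,3.5)  cross = 12·3.5 − 19·3.5 = -24.5000; (r_i+r_j)·cross = 31·-24.5000 = -759.5000
edge 2: (19,3.5)→(11.5,34.5)  cross = 19·34.5 − 11.5·3.5 = 615.2500; (r_i+r_j)·cross = 30.5·615.2500 = 18765.1250
edge 3: (11.5,34.5)→(0.5,37.5)  cross = 11.5·37.5 − 0.5·34.5 = 414.0000; (r_i+r_j)·cross = 12·414.0000 = 4968.0000
Σcross = 556.5000 → A = |Σcross|/2 = 278.2500 mm²
Σ(r_i+r_j)·cross = 17370.5000 → first moment M = |Σ|/6 = 2895.0833
R_c = M/A = 2895.0833/278.2500 = 10.4046 mm
θ = 194° = 3.385939 rad
V = θ·R_c·A = 3.385939·10.4046·278.2500 = 9802.575 mm³

Volume = 9802.575 mm³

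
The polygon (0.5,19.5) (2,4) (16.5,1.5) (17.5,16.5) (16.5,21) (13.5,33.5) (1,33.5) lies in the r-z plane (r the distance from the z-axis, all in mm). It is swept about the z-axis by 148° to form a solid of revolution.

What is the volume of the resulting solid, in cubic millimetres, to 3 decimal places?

Volume = 10546.745 mm³

Profile (r,z), 7 vertices: (0.5,19.5) (2,4) (16.5,1.5) (17.5,16.5) (16.5,21) (13.5,33.5) (1,33.5)
edge 0: (0.5,19.5)→(2,4)  cross = 0.5·4 − 2·19.5 = -37.0000; (r_i+r_j)·cross = 2.5·-37.0000 = -92.5000
edge 1: (2,4)→(16.5,1.5)  cross = 2·1.5 − 16.5·4 = -63.0000; (r_i+r_j)·cross = 18.5·-63.0000 = -1165.5000
edge 2: (16.5,1.5)→(17.5,16.5)  cross = 16.5·16.5 − 17.5·1.5 = 246.0000; (r_i+r_j)·cross = 34·246.0000 = 8364.0000
edge 3: (17.5,16.5)→(16.5,21)  cross = 17.5·21 − 16.5·16.5 = 95.2500; (r_i+r_j)·cross = 34·95.2500 = 3238.5000
edge 4: (16.5,21)→(13.5,33.5)  cross = 16.5·33.5 − 13.5·21 = 269.2500; (r_i+r_j)·cross = 30·269.2500 = 8077.5000
edge 5: (13.5,33.5)→(1,33.5)  cross = 13.5·33.5 − 1·33.5 = 418.7500; (r_i+r_j)·cross = 14.5·418.7500 = 6071.8750
edge 6: (1,33.5)→(0.5,19.5)  cross = 1·19.5 − 0.5·33.5 = 2.7500; (r_i+r_j)·cross = 1.5·2.7500 = 4.1250
Σcross = 932.0000 → A = |Σcross|/2 = 466.0000 mm²
Σ(r_i+r_j)·cross = 24498.0000 → first moment M = |Σ|/6 = 4083.0000
R_c = M/A = 4083.0000/466.0000 = 8.7618 mm
θ = 148° = 2.583087 rad
V = θ·R_c·A = 2.583087·8.7618·466.0000 = 10546.745 mm³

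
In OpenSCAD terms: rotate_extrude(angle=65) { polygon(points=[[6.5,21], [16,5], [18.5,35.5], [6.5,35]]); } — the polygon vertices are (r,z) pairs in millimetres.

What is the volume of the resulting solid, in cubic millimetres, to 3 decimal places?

Volume = 3556.876 mm³

Profile (r,z), 4 vertices: (6.5,21) (16,5) (18.5,35.5) (6.5,35)
edge 0: (6.5,21)→(16,5)  cross = 6.5·5 − 16·21 = -303.5000; (r_i+r_j)·cross = 22.5·-303.5000 = -6828.7500
edge 1: (16,5)→(18.5,35.5)  cross = 16·35.5 − 18.5·5 = 475.5000; (r_i+r_j)·cross = 34.5·475.5000 = 16404.7500
edge 2: (18.5,35.5)→(6.5,35)  cross = 18.5·35 − 6.5·35.5 = 416.7500; (r_i+r_j)·cross = 25·416.7500 = 10418.7500
edge 3: (6.5,35)→(6.5,21)  cross = 6.5·21 − 6.5·35 = -91.0000; (r_i+r_j)·cross = 13·-91.0000 = -1183.0000
Σcross = 497.7500 → A = |Σcross|/2 = 248.8750 mm²
Σ(r_i+r_j)·cross = 18811.7500 → first moment M = |Σ|/6 = 3135.2917
R_c = M/A = 3135.2917/248.8750 = 12.5979 mm
θ = 65° = 1.134464 rad
V = θ·R_c·A = 1.134464·12.5979·248.8750 = 3556.876 mm³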